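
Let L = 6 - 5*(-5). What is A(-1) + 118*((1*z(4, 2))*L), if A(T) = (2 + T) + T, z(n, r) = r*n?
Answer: 29264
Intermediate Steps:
z(n, r) = n*r
L = 31 (L = 6 + 25 = 31)
A(T) = 2 + 2*T
A(-1) + 118*((1*z(4, 2))*L) = (2 + 2*(-1)) + 118*((1*(4*2))*31) = (2 - 2) + 118*((1*8)*31) = 0 + 118*(8*31) = 0 + 118*248 = 0 + 29264 = 29264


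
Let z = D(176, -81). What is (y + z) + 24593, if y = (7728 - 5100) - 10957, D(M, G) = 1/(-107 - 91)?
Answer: 3220271/198 ≈ 16264.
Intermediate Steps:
D(M, G) = -1/198 (D(M, G) = 1/(-198) = -1/198)
z = -1/198 ≈ -0.0050505
y = -8329 (y = 2628 - 10957 = -8329)
(y + z) + 24593 = (-8329 - 1/198) + 24593 = -1649143/198 + 24593 = 3220271/198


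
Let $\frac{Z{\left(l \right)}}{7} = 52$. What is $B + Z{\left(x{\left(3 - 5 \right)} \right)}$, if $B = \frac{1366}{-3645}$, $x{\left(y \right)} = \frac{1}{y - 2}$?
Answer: $\frac{1325414}{3645} \approx 363.63$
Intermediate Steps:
$x{\left(y \right)} = \frac{1}{-2 + y}$
$Z{\left(l \right)} = 364$ ($Z{\left(l \right)} = 7 \cdot 52 = 364$)
$B = - \frac{1366}{3645}$ ($B = 1366 \left(- \frac{1}{3645}\right) = - \frac{1366}{3645} \approx -0.37476$)
$B + Z{\left(x{\left(3 - 5 \right)} \right)} = - \frac{1366}{3645} + 364 = \frac{1325414}{3645}$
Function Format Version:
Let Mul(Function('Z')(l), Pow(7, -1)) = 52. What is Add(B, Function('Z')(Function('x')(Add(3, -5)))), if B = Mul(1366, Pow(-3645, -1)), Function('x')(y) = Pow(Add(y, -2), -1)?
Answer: Rational(1325414, 3645) ≈ 363.63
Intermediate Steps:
Function('x')(y) = Pow(Add(-2, y), -1)
Function('Z')(l) = 364 (Function('Z')(l) = Mul(7, 52) = 364)
B = Rational(-1366, 3645) (B = Mul(1366, Rational(-1, 3645)) = Rational(-1366, 3645) ≈ -0.37476)
Add(B, Function('Z')(Function('x')(Add(3, -5)))) = Add(Rational(-1366, 3645), 364) = Rational(1325414, 3645)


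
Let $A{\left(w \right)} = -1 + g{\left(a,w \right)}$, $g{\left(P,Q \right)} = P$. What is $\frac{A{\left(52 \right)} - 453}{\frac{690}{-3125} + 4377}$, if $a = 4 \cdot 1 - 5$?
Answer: $- \frac{284375}{2735487} \approx -0.10396$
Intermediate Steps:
$a = -1$ ($a = 4 - 5 = -1$)
$A{\left(w \right)} = -2$ ($A{\left(w \right)} = -1 - 1 = -2$)
$\frac{A{\left(52 \right)} - 453}{\frac{690}{-3125} + 4377} = \frac{-2 - 453}{\frac{690}{-3125} + 4377} = - \frac{455}{690 \left(- \frac{1}{3125}\right) + 4377} = - \frac{455}{- \frac{138}{625} + 4377} = - \frac{455}{\frac{2735487}{625}} = \left(-455\right) \frac{625}{2735487} = - \frac{284375}{2735487}$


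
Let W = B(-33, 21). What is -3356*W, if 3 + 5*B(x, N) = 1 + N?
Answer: -63764/5 ≈ -12753.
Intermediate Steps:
B(x, N) = -⅖ + N/5 (B(x, N) = -⅗ + (1 + N)/5 = -⅗ + (⅕ + N/5) = -⅖ + N/5)
W = 19/5 (W = -⅖ + (⅕)*21 = -⅖ + 21/5 = 19/5 ≈ 3.8000)
-3356*W = -3356*19/5 = -63764/5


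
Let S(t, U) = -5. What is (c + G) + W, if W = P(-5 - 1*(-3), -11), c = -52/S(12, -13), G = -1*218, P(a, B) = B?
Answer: -1093/5 ≈ -218.60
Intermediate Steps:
G = -218
c = 52/5 (c = -52/(-5) = -52*(-⅕) = 52/5 ≈ 10.400)
W = -11
(c + G) + W = (52/5 - 218) - 11 = -1038/5 - 11 = -1093/5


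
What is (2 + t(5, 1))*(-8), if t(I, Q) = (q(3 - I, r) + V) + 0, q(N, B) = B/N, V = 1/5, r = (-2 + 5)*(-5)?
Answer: -388/5 ≈ -77.600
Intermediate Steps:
r = -15 (r = 3*(-5) = -15)
V = ⅕ ≈ 0.20000
t(I, Q) = ⅕ - 15/(3 - I) (t(I, Q) = (-15/(3 - I) + ⅕) + 0 = (⅕ - 15/(3 - I)) + 0 = ⅕ - 15/(3 - I))
(2 + t(5, 1))*(-8) = (2 + (72 + 5)/(5*(-3 + 5)))*(-8) = (2 + (⅕)*77/2)*(-8) = (2 + (⅕)*(½)*77)*(-8) = (2 + 77/10)*(-8) = (97/10)*(-8) = -388/5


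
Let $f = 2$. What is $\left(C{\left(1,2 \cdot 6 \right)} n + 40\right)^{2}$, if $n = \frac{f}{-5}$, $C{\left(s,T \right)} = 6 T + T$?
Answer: $\frac{1024}{25} \approx 40.96$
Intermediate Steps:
$C{\left(s,T \right)} = 7 T$
$n = - \frac{2}{5}$ ($n = \frac{2}{-5} = 2 \left(- \frac{1}{5}\right) = - \frac{2}{5} \approx -0.4$)
$\left(C{\left(1,2 \cdot 6 \right)} n + 40\right)^{2} = \left(7 \cdot 2 \cdot 6 \left(- \frac{2}{5}\right) + 40\right)^{2} = \left(7 \cdot 12 \left(- \frac{2}{5}\right) + 40\right)^{2} = \left(84 \left(- \frac{2}{5}\right) + 40\right)^{2} = \left(- \frac{168}{5} + 40\right)^{2} = \left(\frac{32}{5}\right)^{2} = \frac{1024}{25}$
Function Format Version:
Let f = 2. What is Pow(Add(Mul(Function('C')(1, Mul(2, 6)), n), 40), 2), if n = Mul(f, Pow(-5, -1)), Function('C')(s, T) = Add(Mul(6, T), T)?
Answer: Rational(1024, 25) ≈ 40.960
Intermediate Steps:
Function('C')(s, T) = Mul(7, T)
n = Rational(-2, 5) (n = Mul(2, Pow(-5, -1)) = Mul(2, Rational(-1, 5)) = Rational(-2, 5) ≈ -0.40000)
Pow(Add(Mul(Function('C')(1, Mul(2, 6)), n), 40), 2) = Pow(Add(Mul(Mul(7, Mul(2, 6)), Rational(-2, 5)), 40), 2) = Pow(Add(Mul(Mul(7, 12), Rational(-2, 5)), 40), 2) = Pow(Add(Mul(84, Rational(-2, 5)), 40), 2) = Pow(Add(Rational(-168, 5), 40), 2) = Pow(Rational(32, 5), 2) = Rational(1024, 25)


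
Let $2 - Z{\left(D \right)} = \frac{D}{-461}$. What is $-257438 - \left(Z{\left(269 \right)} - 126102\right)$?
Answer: $- \frac{60547087}{461} \approx -1.3134 \cdot 10^{5}$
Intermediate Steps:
$Z{\left(D \right)} = 2 + \frac{D}{461}$ ($Z{\left(D \right)} = 2 - \frac{D}{-461} = 2 - D \left(- \frac{1}{461}\right) = 2 - - \frac{D}{461} = 2 + \frac{D}{461}$)
$-257438 - \left(Z{\left(269 \right)} - 126102\right) = -257438 - \left(\left(2 + \frac{1}{461} \cdot 269\right) - 126102\right) = -257438 - \left(\left(2 + \frac{269}{461}\right) - 126102\right) = -257438 - \left(\frac{1191}{461} - 126102\right) = -257438 - - \frac{58131831}{461} = -257438 + \frac{58131831}{461} = - \frac{60547087}{461}$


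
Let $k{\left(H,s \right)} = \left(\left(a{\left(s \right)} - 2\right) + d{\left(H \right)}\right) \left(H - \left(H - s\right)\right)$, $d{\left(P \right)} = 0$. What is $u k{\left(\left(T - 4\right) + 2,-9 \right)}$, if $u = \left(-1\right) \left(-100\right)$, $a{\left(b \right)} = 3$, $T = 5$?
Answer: $-900$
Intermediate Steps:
$k{\left(H,s \right)} = s$ ($k{\left(H,s \right)} = \left(\left(3 - 2\right) + 0\right) \left(H - \left(H - s\right)\right) = \left(\left(3 - 2\right) + 0\right) s = \left(1 + 0\right) s = 1 s = s$)
$u = 100$
$u k{\left(\left(T - 4\right) + 2,-9 \right)} = 100 \left(-9\right) = -900$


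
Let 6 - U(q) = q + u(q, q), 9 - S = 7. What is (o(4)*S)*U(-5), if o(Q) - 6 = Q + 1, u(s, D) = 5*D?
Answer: 792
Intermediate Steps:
S = 2 (S = 9 - 1*7 = 9 - 7 = 2)
U(q) = 6 - 6*q (U(q) = 6 - (q + 5*q) = 6 - 6*q)
o(Q) = 7 + Q (o(Q) = 6 + (Q + 1) = 6 + (1 + Q) = 7 + Q)
(o(4)*S)*U(-5) = ((7 + 4)*2)*(6 - 6*(-5)) = (11*2)*(6 + 30) = 22*36 = 792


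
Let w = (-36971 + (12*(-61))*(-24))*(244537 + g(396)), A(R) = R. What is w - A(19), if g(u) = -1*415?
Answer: -4736699185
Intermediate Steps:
g(u) = -415
w = -4736699166 (w = (-36971 + (12*(-61))*(-24))*(244537 - 415) = (-36971 - 732*(-24))*244122 = (-36971 + 17568)*244122 = -19403*244122 = -4736699166)
w - A(19) = -4736699166 - 1*19 = -4736699166 - 19 = -4736699185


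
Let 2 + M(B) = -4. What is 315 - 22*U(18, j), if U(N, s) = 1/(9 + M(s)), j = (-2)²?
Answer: 923/3 ≈ 307.67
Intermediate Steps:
j = 4
M(B) = -6 (M(B) = -2 - 4 = -6)
U(N, s) = ⅓ (U(N, s) = 1/(9 - 6) = 1/3 = ⅓)
315 - 22*U(18, j) = 315 - 22*⅓ = 315 - 22/3 = 923/3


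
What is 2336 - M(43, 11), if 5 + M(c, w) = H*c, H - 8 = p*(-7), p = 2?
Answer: 2599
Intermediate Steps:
H = -6 (H = 8 + 2*(-7) = 8 - 14 = -6)
M(c, w) = -5 - 6*c
2336 - M(43, 11) = 2336 - (-5 - 6*43) = 2336 - (-5 - 258) = 2336 - 1*(-263) = 2336 + 263 = 2599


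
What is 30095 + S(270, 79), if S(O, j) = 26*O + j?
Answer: 37194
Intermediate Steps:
S(O, j) = j + 26*O
30095 + S(270, 79) = 30095 + (79 + 26*270) = 30095 + (79 + 7020) = 30095 + 7099 = 37194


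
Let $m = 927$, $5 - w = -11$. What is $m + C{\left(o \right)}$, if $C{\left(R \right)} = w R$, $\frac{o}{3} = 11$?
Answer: $1455$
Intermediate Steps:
$w = 16$ ($w = 5 - -11 = 5 + 11 = 16$)
$o = 33$ ($o = 3 \cdot 11 = 33$)
$C{\left(R \right)} = 16 R$
$m + C{\left(o \right)} = 927 + 16 \cdot 33 = 927 + 528 = 1455$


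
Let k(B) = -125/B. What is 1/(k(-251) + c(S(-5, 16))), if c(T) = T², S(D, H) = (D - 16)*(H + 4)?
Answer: 251/44276525 ≈ 5.6689e-6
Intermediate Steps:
S(D, H) = (-16 + D)*(4 + H)
1/(k(-251) + c(S(-5, 16))) = 1/(-125/(-251) + (-64 - 16*16 + 4*(-5) - 5*16)²) = 1/(-125*(-1/251) + (-64 - 256 - 20 - 80)²) = 1/(125/251 + (-420)²) = 1/(125/251 + 176400) = 1/(44276525/251) = 251/44276525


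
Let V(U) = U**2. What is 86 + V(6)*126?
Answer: 4622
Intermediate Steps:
86 + V(6)*126 = 86 + 6**2*126 = 86 + 36*126 = 86 + 4536 = 4622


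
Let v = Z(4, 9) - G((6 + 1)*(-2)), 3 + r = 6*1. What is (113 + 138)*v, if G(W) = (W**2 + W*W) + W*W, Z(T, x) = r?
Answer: -146835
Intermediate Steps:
r = 3 (r = -3 + 6*1 = -3 + 6 = 3)
Z(T, x) = 3
G(W) = 3*W**2 (G(W) = (W**2 + W**2) + W**2 = 2*W**2 + W**2 = 3*W**2)
v = -585 (v = 3 - 3*((6 + 1)*(-2))**2 = 3 - 3*(7*(-2))**2 = 3 - 3*(-14)**2 = 3 - 3*196 = 3 - 1*588 = 3 - 588 = -585)
(113 + 138)*v = (113 + 138)*(-585) = 251*(-585) = -146835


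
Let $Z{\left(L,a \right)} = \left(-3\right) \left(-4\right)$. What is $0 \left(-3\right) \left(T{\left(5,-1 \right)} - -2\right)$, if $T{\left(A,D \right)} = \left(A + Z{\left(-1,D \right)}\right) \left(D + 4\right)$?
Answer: $0$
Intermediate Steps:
$Z{\left(L,a \right)} = 12$
$T{\left(A,D \right)} = \left(4 + D\right) \left(12 + A\right)$ ($T{\left(A,D \right)} = \left(A + 12\right) \left(D + 4\right) = \left(12 + A\right) \left(4 + D\right) = \left(4 + D\right) \left(12 + A\right)$)
$0 \left(-3\right) \left(T{\left(5,-1 \right)} - -2\right) = 0 \left(-3\right) \left(\left(48 + 4 \cdot 5 + 12 \left(-1\right) + 5 \left(-1\right)\right) - -2\right) = 0 \left(\left(48 + 20 - 12 - 5\right) + 2\right) = 0 \left(51 + 2\right) = 0 \cdot 53 = 0$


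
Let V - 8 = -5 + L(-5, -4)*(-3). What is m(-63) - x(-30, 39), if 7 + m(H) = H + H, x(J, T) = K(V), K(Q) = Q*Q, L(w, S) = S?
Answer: -358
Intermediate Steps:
V = 15 (V = 8 + (-5 - 4*(-3)) = 8 + (-5 + 12) = 8 + 7 = 15)
K(Q) = Q**2
x(J, T) = 225 (x(J, T) = 15**2 = 225)
m(H) = -7 + 2*H (m(H) = -7 + (H + H) = -7 + 2*H)
m(-63) - x(-30, 39) = (-7 + 2*(-63)) - 1*225 = (-7 - 126) - 225 = -133 - 225 = -358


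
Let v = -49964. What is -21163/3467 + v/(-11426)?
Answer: -34291625/19806971 ≈ -1.7313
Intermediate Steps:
-21163/3467 + v/(-11426) = -21163/3467 - 49964/(-11426) = -21163*1/3467 - 49964*(-1/11426) = -21163/3467 + 24982/5713 = -34291625/19806971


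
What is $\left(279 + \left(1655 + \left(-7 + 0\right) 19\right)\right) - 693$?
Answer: $1108$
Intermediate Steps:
$\left(279 + \left(1655 + \left(-7 + 0\right) 19\right)\right) - 693 = \left(279 + \left(1655 - 133\right)\right) - 693 = \left(279 + 1522\right) - 693 = 1801 - 693 = 1108$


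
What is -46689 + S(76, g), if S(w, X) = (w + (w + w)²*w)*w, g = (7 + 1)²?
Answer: 133407791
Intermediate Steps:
g = 64 (g = 8² = 64)
S(w, X) = w*(w + 4*w³) (S(w, X) = (w + (2*w)²*w)*w = (w + (4*w²)*w)*w = (w + 4*w³)*w = w*(w + 4*w³))
-46689 + S(76, g) = -46689 + (76² + 4*76⁴) = -46689 + (5776 + 4*33362176) = -46689 + (5776 + 133448704) = -46689 + 133454480 = 133407791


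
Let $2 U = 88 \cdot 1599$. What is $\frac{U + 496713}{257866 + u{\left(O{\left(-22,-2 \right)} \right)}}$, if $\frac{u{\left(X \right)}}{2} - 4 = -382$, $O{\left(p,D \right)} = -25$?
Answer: $\frac{567069}{257110} \approx 2.2056$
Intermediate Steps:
$u{\left(X \right)} = -756$ ($u{\left(X \right)} = 8 + 2 \left(-382\right) = 8 - 764 = -756$)
$U = 70356$ ($U = \frac{88 \cdot 1599}{2} = \frac{1}{2} \cdot 140712 = 70356$)
$\frac{U + 496713}{257866 + u{\left(O{\left(-22,-2 \right)} \right)}} = \frac{70356 + 496713}{257866 - 756} = \frac{567069}{257110}$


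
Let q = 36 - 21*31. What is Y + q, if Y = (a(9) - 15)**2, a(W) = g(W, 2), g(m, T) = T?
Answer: -446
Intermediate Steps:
a(W) = 2
q = -615 (q = 36 - 651 = -615)
Y = 169 (Y = (2 - 15)**2 = (-13)**2 = 169)
Y + q = 169 - 615 = -446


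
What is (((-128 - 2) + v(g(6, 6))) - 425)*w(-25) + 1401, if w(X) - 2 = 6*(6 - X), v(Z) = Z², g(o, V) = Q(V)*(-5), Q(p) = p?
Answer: 66261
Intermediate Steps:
g(o, V) = -5*V (g(o, V) = V*(-5) = -5*V)
w(X) = 38 - 6*X (w(X) = 2 + 6*(6 - X) = 2 + (36 - 6*X) = 38 - 6*X)
(((-128 - 2) + v(g(6, 6))) - 425)*w(-25) + 1401 = (((-128 - 2) + (-5*6)²) - 425)*(38 - 6*(-25)) + 1401 = ((-130 + (-30)²) - 425)*(38 + 150) + 1401 = ((-130 + 900) - 425)*188 + 1401 = (770 - 425)*188 + 1401 = 345*188 + 1401 = 64860 + 1401 = 66261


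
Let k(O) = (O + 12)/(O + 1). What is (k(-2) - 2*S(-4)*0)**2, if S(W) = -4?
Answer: 100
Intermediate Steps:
k(O) = (12 + O)/(1 + O)
(k(-2) - 2*S(-4)*0)**2 = ((12 - 2)/(1 - 2) - 2*(-4)*0)**2 = (10/(-1) + 8*0)**2 = (-1*10 + 0)**2 = (-10 + 0)**2 = (-10)**2 = 100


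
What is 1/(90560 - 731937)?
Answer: -1/641377 ≈ -1.5591e-6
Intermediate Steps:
1/(90560 - 731937) = 1/(-641377) = -1/641377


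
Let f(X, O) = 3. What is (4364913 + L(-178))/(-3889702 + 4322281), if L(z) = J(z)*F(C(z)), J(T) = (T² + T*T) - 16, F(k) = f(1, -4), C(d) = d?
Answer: 1518323/144193 ≈ 10.530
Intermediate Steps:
F(k) = 3
J(T) = -16 + 2*T² (J(T) = (T² + T²) - 16 = 2*T² - 16 = -16 + 2*T²)
L(z) = -48 + 6*z² (L(z) = (-16 + 2*z²)*3 = -48 + 6*z²)
(4364913 + L(-178))/(-3889702 + 4322281) = (4364913 + (-48 + 6*(-178)²))/(-3889702 + 4322281) = (4364913 + (-48 + 6*31684))/432579 = (4364913 + (-48 + 190104))*(1/432579) = (4364913 + 190056)*(1/432579) = 4554969*(1/432579) = 1518323/144193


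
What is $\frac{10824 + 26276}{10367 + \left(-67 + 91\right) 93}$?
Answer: $\frac{37100}{12599} \approx 2.9447$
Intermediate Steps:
$\frac{10824 + 26276}{10367 + \left(-67 + 91\right) 93} = \frac{37100}{10367 + 24 \cdot 93} = \frac{37100}{10367 + 2232} = \frac{37100}{12599}$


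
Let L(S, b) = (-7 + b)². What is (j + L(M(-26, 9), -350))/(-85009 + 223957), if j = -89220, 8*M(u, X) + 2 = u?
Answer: 12743/46316 ≈ 0.27513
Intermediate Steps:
M(u, X) = -¼ + u/8
(j + L(M(-26, 9), -350))/(-85009 + 223957) = (-89220 + (-7 - 350)²)/(-85009 + 223957) = (-89220 + (-357)²)/138948 = (-89220 + 127449)*(1/138948) = 38229*(1/138948) = 12743/46316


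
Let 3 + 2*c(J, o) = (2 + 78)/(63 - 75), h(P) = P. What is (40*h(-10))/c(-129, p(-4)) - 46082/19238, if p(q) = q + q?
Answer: 22417411/278951 ≈ 80.363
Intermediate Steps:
p(q) = 2*q
c(J, o) = -29/6 (c(J, o) = -3/2 + ((2 + 78)/(63 - 75))/2 = -3/2 + (80/(-12))/2 = -3/2 + (80*(-1/12))/2 = -3/2 + (½)*(-20/3) = -3/2 - 10/3 = -29/6)
(40*h(-10))/c(-129, p(-4)) - 46082/19238 = (40*(-10))/(-29/6) - 46082/19238 = -400*(-6/29) - 46082*1/19238 = 2400/29 - 23041/9619 = 22417411/278951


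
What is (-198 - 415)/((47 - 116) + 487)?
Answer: -613/418 ≈ -1.4665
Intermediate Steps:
(-198 - 415)/((47 - 116) + 487) = -613/(-69 + 487) = -613/418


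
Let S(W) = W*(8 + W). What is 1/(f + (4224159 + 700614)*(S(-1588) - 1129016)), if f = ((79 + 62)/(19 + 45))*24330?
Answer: 32/217481759620929 ≈ 1.4714e-13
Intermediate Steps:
f = 1715265/32 (f = (141/64)*24330 = 1715265/32 ≈ 53602.)
1/(f + (4224159 + 700614)*(S(-1588) - 1129016)) = 1/(1715265/32 + (4224159 + 700614)*(-1588*(8 - 1588) - 1129016)) = 1/(1715265/32 + 4924773*(-1588*(-1580) - 1129016)) = 1/(1715265/32 + 4924773*(2509040 - 1129016)) = 1/(1715265/32 + 4924773*1380024) = 1/(1715265/32 + 6796304934552) = 1/(217481759620929/32) = 32/217481759620929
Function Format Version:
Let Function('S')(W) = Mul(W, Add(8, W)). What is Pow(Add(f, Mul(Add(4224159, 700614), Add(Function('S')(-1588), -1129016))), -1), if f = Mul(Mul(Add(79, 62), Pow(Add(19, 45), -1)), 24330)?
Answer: Rational(32, 217481759620929) ≈ 1.4714e-13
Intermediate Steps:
f = Rational(1715265, 32) (f = Mul(Mul(141, Pow(64, -1)), 24330) = Mul(Mul(141, Rational(1, 64)), 24330) = Mul(Rational(141, 64), 24330) = Rational(1715265, 32) ≈ 53602.)
Pow(Add(f, Mul(Add(4224159, 700614), Add(Function('S')(-1588), -1129016))), -1) = Pow(Add(Rational(1715265, 32), Mul(Add(4224159, 700614), Add(Mul(-1588, Add(8, -1588)), -1129016))), -1) = Pow(Add(Rational(1715265, 32), Mul(4924773, Add(Mul(-1588, -1580), -1129016))), -1) = Pow(Add(Rational(1715265, 32), Mul(4924773, Add(2509040, -1129016))), -1) = Pow(Add(Rational(1715265, 32), Mul(4924773, 1380024)), -1) = Pow(Add(Rational(1715265, 32), 6796304934552), -1) = Pow(Rational(217481759620929, 32), -1) = Rational(32, 217481759620929)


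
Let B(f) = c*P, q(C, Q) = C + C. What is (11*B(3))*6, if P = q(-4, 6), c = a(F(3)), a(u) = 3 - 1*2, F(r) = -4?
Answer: -528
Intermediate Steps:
q(C, Q) = 2*C
a(u) = 1 (a(u) = 3 - 2 = 1)
c = 1
P = -8 (P = 2*(-4) = -8)
B(f) = -8 (B(f) = 1*(-8) = -8)
(11*B(3))*6 = (11*(-8))*6 = -88*6 = -528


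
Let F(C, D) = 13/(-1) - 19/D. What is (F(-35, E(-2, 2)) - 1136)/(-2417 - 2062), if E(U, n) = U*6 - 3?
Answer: 17216/67185 ≈ 0.25625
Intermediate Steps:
E(U, n) = -3 + 6*U (E(U, n) = 6*U - 3 = -3 + 6*U)
F(C, D) = -13 - 19/D (F(C, D) = 13*(-1) - 19/D = -13 - 19/D)
(F(-35, E(-2, 2)) - 1136)/(-2417 - 2062) = ((-13 - 19/(-3 + 6*(-2))) - 1136)/(-2417 - 2062) = ((-13 - 19/(-3 - 12)) - 1136)/(-4479) = ((-13 - 19/(-15)) - 1136)*(-1/4479) = ((-13 - 19*(-1/15)) - 1136)*(-1/4479) = ((-13 + 19/15) - 1136)*(-1/4479) = (-176/15 - 1136)*(-1/4479) = -17216/15*(-1/4479) = 17216/67185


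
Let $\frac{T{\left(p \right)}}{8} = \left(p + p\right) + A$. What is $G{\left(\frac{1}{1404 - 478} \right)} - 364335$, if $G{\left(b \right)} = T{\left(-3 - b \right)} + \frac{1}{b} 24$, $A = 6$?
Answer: $- \frac{158397401}{463} \approx -3.4211 \cdot 10^{5}$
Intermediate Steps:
$T{\left(p \right)} = 48 + 16 p$ ($T{\left(p \right)} = 8 \left(\left(p + p\right) + 6\right) = 8 \left(2 p + 6\right) = 8 \left(6 + 2 p\right) = 48 + 16 p$)
$G{\left(b \right)} = - 16 b + \frac{24}{b}$ ($G{\left(b \right)} = \left(48 + 16 \left(-3 - b\right)\right) + \frac{1}{b} 24 = \left(48 - \left(48 + 16 b\right)\right) + \frac{24}{b} = - 16 b + \frac{24}{b}$)
$G{\left(\frac{1}{1404 - 478} \right)} - 364335 = \left(- \frac{16}{1404 - 478} + \frac{24}{\frac{1}{1404 - 478}}\right) - 364335 = \left(- \frac{16}{926} + \frac{24}{\frac{1}{926}}\right) - 364335 = \left(\left(-16\right) \frac{1}{926} + 24 \frac{1}{\frac{1}{926}}\right) - 364335 = \left(- \frac{8}{463} + 24 \cdot 926\right) - 364335 = \left(- \frac{8}{463} + 22224\right) - 364335 = \frac{10289704}{463} - 364335 = - \frac{158397401}{463}$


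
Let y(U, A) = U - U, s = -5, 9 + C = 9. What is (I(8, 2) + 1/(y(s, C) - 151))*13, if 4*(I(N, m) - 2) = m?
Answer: 9789/302 ≈ 32.414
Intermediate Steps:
C = 0 (C = -9 + 9 = 0)
I(N, m) = 2 + m/4
y(U, A) = 0
(I(8, 2) + 1/(y(s, C) - 151))*13 = ((2 + (¼)*2) + 1/(0 - 151))*13 = ((2 + ½) + 1/(-151))*13 = (5/2 - 1/151)*13 = (753/302)*13 = 9789/302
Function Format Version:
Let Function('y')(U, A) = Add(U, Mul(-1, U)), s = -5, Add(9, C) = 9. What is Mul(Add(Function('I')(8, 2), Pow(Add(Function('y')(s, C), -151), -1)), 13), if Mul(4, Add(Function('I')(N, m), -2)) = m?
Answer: Rational(9789, 302) ≈ 32.414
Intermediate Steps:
C = 0 (C = Add(-9, 9) = 0)
Function('I')(N, m) = Add(2, Mul(Rational(1, 4), m))
Function('y')(U, A) = 0
Mul(Add(Function('I')(8, 2), Pow(Add(Function('y')(s, C), -151), -1)), 13) = Mul(Add(Add(2, Mul(Rational(1, 4), 2)), Pow(Add(0, -151), -1)), 13) = Mul(Add(Add(2, Rational(1, 2)), Pow(-151, -1)), 13) = Mul(Add(Rational(5, 2), Rational(-1, 151)), 13) = Mul(Rational(753, 302), 13) = Rational(9789, 302)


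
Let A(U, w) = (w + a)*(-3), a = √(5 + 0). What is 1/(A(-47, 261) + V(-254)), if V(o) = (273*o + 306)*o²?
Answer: -1484642453/6612489639749571612 + √5/6612489639749571612 ≈ -2.2452e-10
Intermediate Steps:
a = √5 ≈ 2.2361
A(U, w) = -3*w - 3*√5 (A(U, w) = (w + √5)*(-3) = -3*w - 3*√5)
V(o) = o²*(306 + 273*o) (V(o) = (306 + 273*o)*o² = o²*(306 + 273*o))
1/(A(-47, 261) + V(-254)) = 1/((-3*261 - 3*√5) + (-254)²*(306 + 273*(-254))) = 1/((-783 - 3*√5) + 64516*(306 - 69342)) = 1/((-783 - 3*√5) + 64516*(-69036)) = 1/((-783 - 3*√5) - 4453926576) = 1/(-4453927359 - 3*√5)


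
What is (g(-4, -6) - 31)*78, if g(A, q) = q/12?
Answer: -2457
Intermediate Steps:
g(A, q) = q/12 (g(A, q) = q*(1/12) = q/12)
(g(-4, -6) - 31)*78 = ((1/12)*(-6) - 31)*78 = (-½ - 31)*78 = -63/2*78 = -2457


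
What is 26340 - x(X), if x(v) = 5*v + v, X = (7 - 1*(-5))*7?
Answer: 25836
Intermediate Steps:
X = 84 (X = (7 + 5)*7 = 12*7 = 84)
x(v) = 6*v
26340 - x(X) = 26340 - 6*84 = 26340 - 1*504 = 26340 - 504 = 25836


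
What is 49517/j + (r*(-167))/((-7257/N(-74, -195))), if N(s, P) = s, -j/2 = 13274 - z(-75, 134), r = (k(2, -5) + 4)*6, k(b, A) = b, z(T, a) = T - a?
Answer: -4118731559/65230754 ≈ -63.141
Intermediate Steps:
r = 36 (r = (2 + 4)*6 = 6*6 = 36)
j = -26966 (j = -2*(13274 - (-75 - 1*134)) = -2*(13274 - (-75 - 134)) = -2*(13274 - 1*(-209)) = -2*(13274 + 209) = -2*13483 = -26966)
49517/j + (r*(-167))/((-7257/N(-74, -195))) = 49517/(-26966) + (36*(-167))/((-7257/(-74))) = 49517*(-1/26966) - 6012/((-7257*(-1/74))) = -49517/26966 - 6012/7257/74 = -49517/26966 - 6012*74/7257 = -49517/26966 - 148296/2419 = -4118731559/65230754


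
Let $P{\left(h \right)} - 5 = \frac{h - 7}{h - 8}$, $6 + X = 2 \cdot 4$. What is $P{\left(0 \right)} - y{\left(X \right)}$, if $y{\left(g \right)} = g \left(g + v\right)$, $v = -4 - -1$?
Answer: $\frac{63}{8} \approx 7.875$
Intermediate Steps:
$X = 2$ ($X = -6 + 2 \cdot 4 = -6 + 8 = 2$)
$v = -3$ ($v = -4 + 1 = -3$)
$y{\left(g \right)} = g \left(-3 + g\right)$ ($y{\left(g \right)} = g \left(g - 3\right) = g \left(-3 + g\right)$)
$P{\left(h \right)} = 5 + \frac{-7 + h}{-8 + h}$ ($P{\left(h \right)} = 5 + \frac{h - 7}{h - 8} = 5 + \frac{-7 + h}{-8 + h}$)
$P{\left(0 \right)} - y{\left(X \right)} = \frac{-47 + 6 \cdot 0}{-8 + 0} - 2 \left(-3 + 2\right) = \frac{-47 + 0}{-8} - 2 \left(-1\right) = \left(- \frac{1}{8}\right) \left(-47\right) - -2 = \frac{47}{8} + 2 = \frac{63}{8}$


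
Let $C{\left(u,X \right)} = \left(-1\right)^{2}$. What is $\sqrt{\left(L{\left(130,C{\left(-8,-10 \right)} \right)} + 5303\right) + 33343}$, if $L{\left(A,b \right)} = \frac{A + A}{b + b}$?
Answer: $2 \sqrt{9694} \approx 196.92$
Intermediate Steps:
$C{\left(u,X \right)} = 1$
$L{\left(A,b \right)} = \frac{A}{b}$ ($L{\left(A,b \right)} = \frac{2 A}{2 b} = 2 A \frac{1}{2 b} = \frac{A}{b}$)
$\sqrt{\left(L{\left(130,C{\left(-8,-10 \right)} \right)} + 5303\right) + 33343} = \sqrt{\left(\frac{130}{1} + 5303\right) + 33343} = \sqrt{\left(130 \cdot 1 + 5303\right) + 33343} = \sqrt{\left(130 + 5303\right) + 33343} = \sqrt{5433 + 33343} = \sqrt{38776} = 2 \sqrt{9694}$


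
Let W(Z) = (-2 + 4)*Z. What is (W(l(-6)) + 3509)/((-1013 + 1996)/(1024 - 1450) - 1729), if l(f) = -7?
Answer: -1488870/737537 ≈ -2.0187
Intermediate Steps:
W(Z) = 2*Z
(W(l(-6)) + 3509)/((-1013 + 1996)/(1024 - 1450) - 1729) = (2*(-7) + 3509)/((-1013 + 1996)/(1024 - 1450) - 1729) = (-14 + 3509)/(983/(-426) - 1729) = 3495/(983*(-1/426) - 1729) = 3495/(-983/426 - 1729) = 3495/(-737537/426) = 3495*(-426/737537) = -1488870/737537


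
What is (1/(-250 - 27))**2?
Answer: 1/76729 ≈ 1.3033e-5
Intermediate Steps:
(1/(-250 - 27))**2 = (1/(-277))**2 = (-1/277)**2 = 1/76729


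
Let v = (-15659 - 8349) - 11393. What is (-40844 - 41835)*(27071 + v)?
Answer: 688716070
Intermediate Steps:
v = -35401 (v = -24008 - 11393 = -35401)
(-40844 - 41835)*(27071 + v) = (-40844 - 41835)*(27071 - 35401) = -82679*(-8330) = 688716070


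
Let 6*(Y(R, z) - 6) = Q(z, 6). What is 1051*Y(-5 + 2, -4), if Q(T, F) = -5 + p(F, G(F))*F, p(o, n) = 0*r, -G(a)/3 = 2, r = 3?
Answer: 32581/6 ≈ 5430.2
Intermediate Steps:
G(a) = -6 (G(a) = -3*2 = -6)
p(o, n) = 0 (p(o, n) = 0*3 = 0)
Q(T, F) = -5 (Q(T, F) = -5 + 0*F = -5 + 0 = -5)
Y(R, z) = 31/6 (Y(R, z) = 6 + (⅙)*(-5) = 6 - ⅚ = 31/6)
1051*Y(-5 + 2, -4) = 1051*(31/6) = 32581/6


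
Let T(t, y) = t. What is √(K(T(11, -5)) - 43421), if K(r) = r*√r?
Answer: √(-43421 + 11*√11) ≈ 208.29*I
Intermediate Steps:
K(r) = r^(3/2)
√(K(T(11, -5)) - 43421) = √(11^(3/2) - 43421) = √(11*√11 - 43421) = √(-43421 + 11*√11)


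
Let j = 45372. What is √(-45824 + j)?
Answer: 2*I*√113 ≈ 21.26*I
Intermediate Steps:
√(-45824 + j) = √(-45824 + 45372) = √(-452) = 2*I*√113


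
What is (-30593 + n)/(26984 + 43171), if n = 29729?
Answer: -96/7795 ≈ -0.012316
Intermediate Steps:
(-30593 + n)/(26984 + 43171) = (-30593 + 29729)/(26984 + 43171) = -864/70155 = -864*1/70155 = -96/7795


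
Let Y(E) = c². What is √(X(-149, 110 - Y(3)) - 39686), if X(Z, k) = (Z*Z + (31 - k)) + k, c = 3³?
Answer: I*√17454 ≈ 132.11*I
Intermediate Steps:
c = 27
Y(E) = 729 (Y(E) = 27² = 729)
X(Z, k) = 31 + Z² (X(Z, k) = (Z² + (31 - k)) + k = (31 + Z² - k) + k = 31 + Z²)
√(X(-149, 110 - Y(3)) - 39686) = √((31 + (-149)²) - 39686) = √((31 + 22201) - 39686) = √(22232 - 39686) = √(-17454) = I*√17454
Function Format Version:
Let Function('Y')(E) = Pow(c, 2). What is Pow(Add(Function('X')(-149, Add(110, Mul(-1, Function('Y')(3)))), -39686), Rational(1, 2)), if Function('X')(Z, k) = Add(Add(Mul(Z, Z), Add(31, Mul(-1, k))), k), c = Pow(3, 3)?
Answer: Mul(I, Pow(17454, Rational(1, 2))) ≈ Mul(132.11, I)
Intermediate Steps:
c = 27
Function('Y')(E) = 729 (Function('Y')(E) = Pow(27, 2) = 729)
Function('X')(Z, k) = Add(31, Pow(Z, 2)) (Function('X')(Z, k) = Add(Add(Pow(Z, 2), Add(31, Mul(-1, k))), k) = Add(Add(31, Pow(Z, 2), Mul(-1, k)), k) = Add(31, Pow(Z, 2)))
Pow(Add(Function('X')(-149, Add(110, Mul(-1, Function('Y')(3)))), -39686), Rational(1, 2)) = Pow(Add(Add(31, Pow(-149, 2)), -39686), Rational(1, 2)) = Pow(Add(Add(31, 22201), -39686), Rational(1, 2)) = Pow(Add(22232, -39686), Rational(1, 2)) = Pow(-17454, Rational(1, 2)) = Mul(I, Pow(17454, Rational(1, 2)))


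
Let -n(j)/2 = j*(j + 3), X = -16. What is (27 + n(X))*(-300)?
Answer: 116700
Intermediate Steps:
n(j) = -2*j*(3 + j) (n(j) = -2*j*(j + 3) = -2*j*(3 + j))
(27 + n(X))*(-300) = (27 - 2*(-16)*(3 - 16))*(-300) = (27 - 2*(-16)*(-13))*(-300) = (27 - 416)*(-300) = -389*(-300) = 116700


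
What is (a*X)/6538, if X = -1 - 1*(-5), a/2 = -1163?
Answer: -4652/3269 ≈ -1.4231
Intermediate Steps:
a = -2326 (a = 2*(-1163) = -2326)
X = 4 (X = -1 + 5 = 4)
(a*X)/6538 = -2326*4/6538 = -9304*1/6538 = -4652/3269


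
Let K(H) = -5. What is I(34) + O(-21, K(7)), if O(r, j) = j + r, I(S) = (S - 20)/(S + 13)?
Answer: -1208/47 ≈ -25.702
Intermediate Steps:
I(S) = (-20 + S)/(13 + S)
I(34) + O(-21, K(7)) = (-20 + 34)/(13 + 34) + (-5 - 21) = 14/47 - 26 = -1208/47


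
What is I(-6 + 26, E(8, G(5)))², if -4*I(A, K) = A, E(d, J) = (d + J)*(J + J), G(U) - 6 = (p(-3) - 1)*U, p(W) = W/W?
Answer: 25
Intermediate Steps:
p(W) = 1
G(U) = 6 (G(U) = 6 + (1 - 1)*U = 6 + 0*U = 6 + 0 = 6)
E(d, J) = 2*J*(J + d) (E(d, J) = (J + d)*(2*J) = 2*J*(J + d))
I(A, K) = -A/4
I(-6 + 26, E(8, G(5)))² = (-(-6 + 26)/4)² = (-¼*20)² = (-5)² = 25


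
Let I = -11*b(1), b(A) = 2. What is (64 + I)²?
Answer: 1764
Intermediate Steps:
I = -22 (I = -11*2 = -22)
(64 + I)² = (64 - 22)² = 42² = 1764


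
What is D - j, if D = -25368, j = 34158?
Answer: -59526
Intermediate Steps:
D - j = -25368 - 1*34158 = -25368 - 34158 = -59526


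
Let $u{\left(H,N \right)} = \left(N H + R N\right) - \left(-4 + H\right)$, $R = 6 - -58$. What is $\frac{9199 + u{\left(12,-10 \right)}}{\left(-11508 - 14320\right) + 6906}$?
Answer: $- \frac{8431}{18922} \approx -0.44557$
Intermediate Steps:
$R = 64$ ($R = 6 + 58 = 64$)
$u{\left(H,N \right)} = 4 - H + 64 N + H N$ ($u{\left(H,N \right)} = \left(N H + 64 N\right) - \left(-4 + H\right) = \left(H N + 64 N\right) - \left(-4 + H\right) = \left(64 N + H N\right) - \left(-4 + H\right) = 4 - H + 64 N + H N$)
$\frac{9199 + u{\left(12,-10 \right)}}{\left(-11508 - 14320\right) + 6906} = \frac{9199 + \left(4 - 12 + 64 \left(-10\right) + 12 \left(-10\right)\right)}{\left(-11508 - 14320\right) + 6906} = \frac{9199 - 768}{\left(-11508 - 14320\right) + 6906} = \frac{9199 - 768}{-25828 + 6906} = \frac{8431}{-18922} = 8431 \left(- \frac{1}{18922}\right) = - \frac{8431}{18922}$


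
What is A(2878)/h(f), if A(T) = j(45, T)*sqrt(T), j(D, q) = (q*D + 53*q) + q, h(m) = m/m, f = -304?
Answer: 284922*sqrt(2878) ≈ 1.5285e+7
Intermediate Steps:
h(m) = 1
j(D, q) = 54*q + D*q (j(D, q) = (D*q + 53*q) + q = (53*q + D*q) + q = 54*q + D*q)
A(T) = 99*T**(3/2) (A(T) = (T*(54 + 45))*sqrt(T) = (T*99)*sqrt(T) = (99*T)*sqrt(T) = 99*T**(3/2))
A(2878)/h(f) = (99*2878**(3/2))/1 = (99*(2878*sqrt(2878)))*1 = (284922*sqrt(2878))*1 = 284922*sqrt(2878)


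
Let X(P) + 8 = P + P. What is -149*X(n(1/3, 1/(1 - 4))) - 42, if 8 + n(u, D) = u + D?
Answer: 3534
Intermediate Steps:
n(u, D) = -8 + D + u (n(u, D) = -8 + (u + D) = -8 + (D + u) = -8 + D + u)
X(P) = -8 + 2*P (X(P) = -8 + (P + P) = -8 + 2*P)
-149*X(n(1/3, 1/(1 - 4))) - 42 = -149*(-8 + 2*(-8 + 1/(1 - 4) + 1/3)) - 42 = -149*(-8 + 2*(-8 + 1/(-3) + ⅓)) - 42 = -149*(-8 + 2*(-8 - ⅓ + ⅓)) - 42 = -149*(-8 + 2*(-8)) - 42 = -149*(-8 - 16) - 42 = -149*(-24) - 42 = 3576 - 42 = 3534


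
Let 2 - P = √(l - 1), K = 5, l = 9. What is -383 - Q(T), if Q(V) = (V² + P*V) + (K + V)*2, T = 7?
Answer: -470 + 14*√2 ≈ -450.20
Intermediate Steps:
P = 2 - 2*√2 (P = 2 - √(9 - 1) = 2 - √8 = 2 - 2*√2 ≈ -0.82843)
Q(V) = 10 + V² + 2*V + V*(2 - 2*√2) (Q(V) = (V² + (2 - 2*√2)*V) + (5 + V)*2 = (V² + V*(2 - 2*√2)) + (10 + 2*V) = 10 + V² + 2*V + V*(2 - 2*√2))
-383 - Q(T) = -383 - (10 + 7² + 4*7 - 2*7*√2) = -383 - (10 + 49 + 28 - 14*√2) = -383 - (87 - 14*√2) = -383 + (-87 + 14*√2) = -470 + 14*√2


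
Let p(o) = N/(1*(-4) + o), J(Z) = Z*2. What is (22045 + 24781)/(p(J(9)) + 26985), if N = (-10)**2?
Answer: 327782/188945 ≈ 1.7348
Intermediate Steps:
N = 100
J(Z) = 2*Z
p(o) = 100/(-4 + o) (p(o) = 100/(1*(-4) + o) = 100/(-4 + o))
(22045 + 24781)/(p(J(9)) + 26985) = (22045 + 24781)/(100/(-4 + 2*9) + 26985) = 46826/(100/(-4 + 18) + 26985) = 46826/(100/14 + 26985) = 46826/(100*(1/14) + 26985) = 46826/(50/7 + 26985) = 46826/(188945/7) = 46826*(7/188945) = 327782/188945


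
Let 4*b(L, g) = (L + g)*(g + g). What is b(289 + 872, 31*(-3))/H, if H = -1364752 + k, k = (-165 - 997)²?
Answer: 89/26 ≈ 3.4231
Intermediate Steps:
k = 1350244 (k = (-1162)² = 1350244)
b(L, g) = g*(L + g)/2 (b(L, g) = ((L + g)*(g + g))/4 = ((L + g)*(2*g))/4 = (2*g*(L + g))/4 = g*(L + g)/2)
H = -14508 (H = -1364752 + 1350244 = -14508)
b(289 + 872, 31*(-3))/H = ((31*(-3))*((289 + 872) + 31*(-3))/2)/(-14508) = ((½)*(-93)*(1161 - 93))*(-1/14508) = ((½)*(-93)*1068)*(-1/14508) = -49662*(-1/14508) = 89/26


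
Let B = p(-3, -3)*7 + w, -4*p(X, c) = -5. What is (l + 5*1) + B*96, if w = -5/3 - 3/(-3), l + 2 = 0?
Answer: 779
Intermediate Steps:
l = -2 (l = -2 + 0 = -2)
w = -⅔ (w = -5*⅓ - 3*(-⅓) = -5/3 + 1 = -⅔ ≈ -0.66667)
p(X, c) = 5/4 (p(X, c) = -¼*(-5) = 5/4)
B = 97/12 (B = (5/4)*7 - ⅔ = 35/4 - ⅔ = 97/12 ≈ 8.0833)
(l + 5*1) + B*96 = (-2 + 5*1) + (97/12)*96 = (-2 + 5) + 776 = 3 + 776 = 779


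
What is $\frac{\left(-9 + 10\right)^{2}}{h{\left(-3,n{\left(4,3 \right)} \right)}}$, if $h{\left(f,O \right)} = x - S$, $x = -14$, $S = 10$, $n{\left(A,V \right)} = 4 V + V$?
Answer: $- \frac{1}{24} \approx -0.041667$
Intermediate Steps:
$n{\left(A,V \right)} = 5 V$
$h{\left(f,O \right)} = -24$ ($h{\left(f,O \right)} = -14 - 10 = -24$)
$\frac{\left(-9 + 10\right)^{2}}{h{\left(-3,n{\left(4,3 \right)} \right)}} = \frac{\left(-9 + 10\right)^{2}}{-24} = 1^{2} \left(- \frac{1}{24}\right) = 1 \left(- \frac{1}{24}\right) = - \frac{1}{24}$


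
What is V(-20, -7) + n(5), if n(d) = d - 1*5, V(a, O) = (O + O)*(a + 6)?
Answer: 196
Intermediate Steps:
V(a, O) = 2*O*(6 + a) (V(a, O) = (2*O)*(6 + a) = 2*O*(6 + a))
n(d) = -5 + d (n(d) = d - 5 = -5 + d)
V(-20, -7) + n(5) = 2*(-7)*(6 - 20) + (-5 + 5) = 2*(-7)*(-14) + 0 = 196 + 0 = 196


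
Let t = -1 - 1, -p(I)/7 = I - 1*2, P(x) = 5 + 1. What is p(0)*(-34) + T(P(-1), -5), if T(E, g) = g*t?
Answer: -466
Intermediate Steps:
P(x) = 6
p(I) = 14 - 7*I (p(I) = -7*(I - 1*2) = -7*(I - 2) = -7*(-2 + I) = 14 - 7*I)
t = -2
T(E, g) = -2*g (T(E, g) = g*(-2) = -2*g)
p(0)*(-34) + T(P(-1), -5) = (14 - 7*0)*(-34) - 2*(-5) = (14 + 0)*(-34) + 10 = 14*(-34) + 10 = -476 + 10 = -466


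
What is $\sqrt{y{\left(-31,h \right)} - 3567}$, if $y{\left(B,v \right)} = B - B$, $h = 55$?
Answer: $i \sqrt{3567} \approx 59.724 i$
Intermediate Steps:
$y{\left(B,v \right)} = 0$
$\sqrt{y{\left(-31,h \right)} - 3567} = \sqrt{0 - 3567} = \sqrt{-3567} = i \sqrt{3567}$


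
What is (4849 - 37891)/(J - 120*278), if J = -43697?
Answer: 33042/77057 ≈ 0.42880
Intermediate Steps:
(4849 - 37891)/(J - 120*278) = (4849 - 37891)/(-43697 - 120*278) = -33042/(-43697 - 33360) = -33042/(-77057) = -33042*(-1/77057) = 33042/77057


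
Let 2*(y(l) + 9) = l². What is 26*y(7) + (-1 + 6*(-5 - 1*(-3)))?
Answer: 390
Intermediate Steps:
y(l) = -9 + l²/2
26*y(7) + (-1 + 6*(-5 - 1*(-3))) = 26*(-9 + (½)*7²) + (-1 + 6*(-5 - 1*(-3))) = 26*(-9 + (½)*49) + (-1 + 6*(-5 + 3)) = 26*(-9 + 49/2) + (-1 + 6*(-2)) = 26*(31/2) + (-1 - 12) = 403 - 13 = 390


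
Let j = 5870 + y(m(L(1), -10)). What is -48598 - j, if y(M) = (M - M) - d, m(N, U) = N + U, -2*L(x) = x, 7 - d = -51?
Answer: -54410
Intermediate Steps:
d = 58 (d = 7 - 1*(-51) = 7 + 51 = 58)
L(x) = -x/2
y(M) = -58 (y(M) = (M - M) - 1*58 = 0 - 58 = -58)
j = 5812 (j = 5870 - 58 = 5812)
-48598 - j = -48598 - 1*5812 = -48598 - 5812 = -54410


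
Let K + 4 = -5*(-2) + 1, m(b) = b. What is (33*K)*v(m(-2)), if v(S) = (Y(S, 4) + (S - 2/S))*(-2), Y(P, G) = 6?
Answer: -2310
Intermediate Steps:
K = 7 (K = -4 + (-5*(-2) + 1) = -4 + (10 + 1) = -4 + 11 = 7)
v(S) = -12 - 2*S + 4/S (v(S) = (6 + (S - 2/S))*(-2) = (6 + S - 2/S)*(-2) = -12 - 2*S + 4/S)
(33*K)*v(m(-2)) = (33*7)*(-12 - 2*(-2) + 4/(-2)) = 231*(-12 + 4 + 4*(-1/2)) = 231*(-12 + 4 - 2) = 231*(-10) = -2310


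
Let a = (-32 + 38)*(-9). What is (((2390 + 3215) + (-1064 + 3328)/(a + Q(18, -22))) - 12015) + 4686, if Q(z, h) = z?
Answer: -16082/9 ≈ -1786.9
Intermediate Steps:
a = -54 (a = 6*(-9) = -54)
(((2390 + 3215) + (-1064 + 3328)/(a + Q(18, -22))) - 12015) + 4686 = (((2390 + 3215) + (-1064 + 3328)/(-54 + 18)) - 12015) + 4686 = ((5605 + 2264/(-36)) - 12015) + 4686 = ((5605 + 2264*(-1/36)) - 12015) + 4686 = ((5605 - 566/9) - 12015) + 4686 = (49879/9 - 12015) + 4686 = -58256/9 + 4686 = -16082/9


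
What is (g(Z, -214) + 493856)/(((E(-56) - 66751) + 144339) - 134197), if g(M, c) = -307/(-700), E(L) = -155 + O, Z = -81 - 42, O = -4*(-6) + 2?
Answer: -345699507/39716600 ≈ -8.7042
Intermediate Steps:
O = 26 (O = 24 + 2 = 26)
Z = -123
E(L) = -129 (E(L) = -155 + 26 = -129)
g(M, c) = 307/700 (g(M, c) = -307*(-1/700) = 307/700)
(g(Z, -214) + 493856)/(((E(-56) - 66751) + 144339) - 134197) = (307/700 + 493856)/(((-129 - 66751) + 144339) - 134197) = 345699507/(700*((-66880 + 144339) - 134197)) = 345699507/(700*(77459 - 134197)) = (345699507/700)/(-56738) = (345699507/700)*(-1/56738) = -345699507/39716600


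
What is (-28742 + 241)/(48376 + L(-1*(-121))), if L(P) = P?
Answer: -28501/48497 ≈ -0.58769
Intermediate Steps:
(-28742 + 241)/(48376 + L(-1*(-121))) = (-28742 + 241)/(48376 - 1*(-121)) = -28501/(48376 + 121) = -28501/48497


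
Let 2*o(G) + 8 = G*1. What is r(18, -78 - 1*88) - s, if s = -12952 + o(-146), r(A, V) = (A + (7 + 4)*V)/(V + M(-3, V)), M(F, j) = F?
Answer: 2203709/169 ≈ 13040.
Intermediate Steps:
o(G) = -4 + G/2 (o(G) = -4 + (G*1)/2 = -4 + G/2)
r(A, V) = (A + 11*V)/(-3 + V) (r(A, V) = (A + (7 + 4)*V)/(V - 3) = (A + 11*V)/(-3 + V))
s = -13029 (s = -12952 + (-4 + (½)*(-146)) = -12952 + (-4 - 73) = -12952 - 77 = -13029)
r(18, -78 - 1*88) - s = (18 + 11*(-78 - 1*88))/(-3 + (-78 - 1*88)) - 1*(-13029) = (18 + 11*(-78 - 88))/(-3 + (-78 - 88)) + 13029 = (18 + 11*(-166))/(-3 - 166) + 13029 = (18 - 1826)/(-169) + 13029 = -1/169*(-1808) + 13029 = 1808/169 + 13029 = 2203709/169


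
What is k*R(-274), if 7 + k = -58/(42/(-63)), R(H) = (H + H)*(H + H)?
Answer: 24024320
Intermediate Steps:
R(H) = 4*H**2 (R(H) = (2*H)*(2*H) = 4*H**2)
k = 80 (k = -7 - 58/(42/(-63)) = -7 - 58/(42*(-1/63)) = -7 - 58/(-2/3) = -7 - 58*(-3/2) = -7 + 87 = 80)
k*R(-274) = 80*(4*(-274)**2) = 80*(4*75076) = 80*300304 = 24024320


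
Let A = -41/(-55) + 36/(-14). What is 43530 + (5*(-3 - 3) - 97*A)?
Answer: 16815691/385 ≈ 43677.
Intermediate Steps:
A = -703/385 (A = -41*(-1/55) + 36*(-1/14) = 41/55 - 18/7 = -703/385 ≈ -1.8260)
43530 + (5*(-3 - 3) - 97*A) = 43530 + (5*(-3 - 3) - 97*(-703/385)) = 43530 + (5*(-6) + 68191/385) = 43530 + (-30 + 68191/385) = 43530 + 56641/385 = 16815691/385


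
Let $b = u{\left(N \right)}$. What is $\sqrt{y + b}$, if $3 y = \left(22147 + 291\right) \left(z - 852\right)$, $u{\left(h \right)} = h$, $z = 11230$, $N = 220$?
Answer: $\frac{4 \sqrt{43661667}}{3} \approx 8810.3$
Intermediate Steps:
$b = 220$
$y = \frac{232861564}{3}$ ($y = \frac{\left(22147 + 291\right) \left(11230 - 852\right)}{3} = \frac{22438 \cdot 10378}{3} = \frac{1}{3} \cdot 232861564 = \frac{232861564}{3} \approx 7.762 \cdot 10^{7}$)
$\sqrt{y + b} = \sqrt{\frac{232861564}{3} + 220} = \sqrt{\frac{232862224}{3}} = \frac{4 \sqrt{43661667}}{3}$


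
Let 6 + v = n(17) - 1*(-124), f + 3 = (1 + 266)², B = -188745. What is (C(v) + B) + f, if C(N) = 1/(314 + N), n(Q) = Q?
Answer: -52739090/449 ≈ -1.1746e+5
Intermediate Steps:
f = 71286 (f = -3 + (1 + 266)² = -3 + 267² = -3 + 71289 = 71286)
v = 135 (v = -6 + (17 - 1*(-124)) = -6 + (17 + 124) = -6 + 141 = 135)
(C(v) + B) + f = (1/(314 + 135) - 188745) + 71286 = (1/449 - 188745) + 71286 = -84746504/449 + 71286 = -52739090/449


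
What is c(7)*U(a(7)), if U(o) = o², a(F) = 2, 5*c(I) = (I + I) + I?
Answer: 84/5 ≈ 16.800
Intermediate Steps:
c(I) = 3*I/5 (c(I) = ((I + I) + I)/5 = (2*I + I)/5 = (3*I)/5 = 3*I/5)
c(7)*U(a(7)) = ((⅗)*7)*2² = (21/5)*4 = 84/5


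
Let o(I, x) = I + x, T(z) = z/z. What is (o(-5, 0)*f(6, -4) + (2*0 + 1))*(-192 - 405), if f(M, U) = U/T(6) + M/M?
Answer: -9552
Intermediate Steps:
T(z) = 1
f(M, U) = 1 + U (f(M, U) = U/1 + M/M = U*1 + 1 = U + 1 = 1 + U)
(o(-5, 0)*f(6, -4) + (2*0 + 1))*(-192 - 405) = ((-5 + 0)*(1 - 4) + (2*0 + 1))*(-192 - 405) = (-5*(-3) + (0 + 1))*(-597) = (15 + 1)*(-597) = 16*(-597) = -9552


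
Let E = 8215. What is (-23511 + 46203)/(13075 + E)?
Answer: 11346/10645 ≈ 1.0659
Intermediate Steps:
(-23511 + 46203)/(13075 + E) = (-23511 + 46203)/(13075 + 8215) = 22692/21290 = 22692*(1/21290) = 11346/10645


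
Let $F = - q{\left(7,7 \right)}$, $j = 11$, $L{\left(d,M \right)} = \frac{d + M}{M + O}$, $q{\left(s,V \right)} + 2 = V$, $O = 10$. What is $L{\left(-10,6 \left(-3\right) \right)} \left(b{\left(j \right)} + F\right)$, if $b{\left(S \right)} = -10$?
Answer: $- \frac{105}{2} \approx -52.5$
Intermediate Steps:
$q{\left(s,V \right)} = -2 + V$
$L{\left(d,M \right)} = \frac{M + d}{10 + M}$ ($L{\left(d,M \right)} = \frac{d + M}{M + 10} = \frac{M + d}{10 + M}$)
$F = -5$ ($F = - (-2 + 7) = \left(-1\right) 5 = -5$)
$L{\left(-10,6 \left(-3\right) \right)} \left(b{\left(j \right)} + F\right) = \frac{6 \left(-3\right) - 10}{10 + 6 \left(-3\right)} \left(-10 - 5\right) = \frac{-18 - 10}{10 - 18} \left(-15\right) = \frac{1}{-8} \left(-28\right) \left(-15\right) = \left(- \frac{1}{8}\right) \left(-28\right) \left(-15\right) = \frac{7}{2} \left(-15\right) = - \frac{105}{2}$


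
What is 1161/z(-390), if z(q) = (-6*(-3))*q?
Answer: -43/260 ≈ -0.16538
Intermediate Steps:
z(q) = 18*q
1161/z(-390) = 1161/((18*(-390))) = 1161/(-7020) = 1161*(-1/7020) = -43/260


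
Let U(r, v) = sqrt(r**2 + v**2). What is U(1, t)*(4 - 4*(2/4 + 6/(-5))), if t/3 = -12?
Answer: 34*sqrt(1297)/5 ≈ 244.89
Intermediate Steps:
t = -36 (t = 3*(-12) = -36)
U(1, t)*(4 - 4*(2/4 + 6/(-5))) = sqrt(1**2 + (-36)**2)*(4 - 4*(2/4 + 6/(-5))) = sqrt(1 + 1296)*(4 - 4*(2*(1/4) + 6*(-1/5))) = sqrt(1297)*(4 - 4*(1/2 - 6/5)) = sqrt(1297)*(4 - 4*(-7/10)) = sqrt(1297)*(4 + 14/5) = sqrt(1297)*(34/5) = 34*sqrt(1297)/5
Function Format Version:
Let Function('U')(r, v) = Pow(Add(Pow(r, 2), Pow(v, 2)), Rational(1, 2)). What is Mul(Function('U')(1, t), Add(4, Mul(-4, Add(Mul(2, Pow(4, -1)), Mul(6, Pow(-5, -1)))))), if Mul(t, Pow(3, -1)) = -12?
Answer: Mul(Rational(34, 5), Pow(1297, Rational(1, 2))) ≈ 244.89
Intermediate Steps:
t = -36 (t = Mul(3, -12) = -36)
Mul(Function('U')(1, t), Add(4, Mul(-4, Add(Mul(2, Pow(4, -1)), Mul(6, Pow(-5, -1)))))) = Mul(Pow(Add(Pow(1, 2), Pow(-36, 2)), Rational(1, 2)), Add(4, Mul(-4, Add(Mul(2, Pow(4, -1)), Mul(6, Pow(-5, -1)))))) = Mul(Pow(Add(1, 1296), Rational(1, 2)), Add(4, Mul(-4, Add(Mul(2, Rational(1, 4)), Mul(6, Rational(-1, 5)))))) = Mul(Pow(1297, Rational(1, 2)), Add(4, Mul(-4, Add(Rational(1, 2), Rational(-6, 5))))) = Mul(Pow(1297, Rational(1, 2)), Add(4, Mul(-4, Rational(-7, 10)))) = Mul(Pow(1297, Rational(1, 2)), Add(4, Rational(14, 5))) = Mul(Pow(1297, Rational(1, 2)), Rational(34, 5)) = Mul(Rational(34, 5), Pow(1297, Rational(1, 2)))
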